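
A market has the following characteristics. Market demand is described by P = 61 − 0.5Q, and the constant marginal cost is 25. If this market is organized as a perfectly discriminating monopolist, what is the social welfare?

TS = 1296

Under first-degree price discrimination the firm charges each unit its demand price and produces up to where P = MC, i.e. Q = 72. Consumer surplus is zero; producer surplus equals total surplus.
TS = 1296 (equal to competitive TS).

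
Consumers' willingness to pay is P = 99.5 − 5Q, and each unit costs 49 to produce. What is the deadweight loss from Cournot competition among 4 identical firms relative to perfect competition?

DWL = 10.201

Under competition P = MC = 49, so Q = (99.5 − 49)/5 = 10.1.
With 4 symmetric Cournot firms, each firm's FOC gives 99.5 − 25q = 49, so q = 2.02, Q = 4·2.02 = 8.08, and P = 59.1.
DWL is the triangle between Q = 8.08 and Q = 10.1: ½·(10.1 − 8.08)·(59.1 − 49) = 10.201.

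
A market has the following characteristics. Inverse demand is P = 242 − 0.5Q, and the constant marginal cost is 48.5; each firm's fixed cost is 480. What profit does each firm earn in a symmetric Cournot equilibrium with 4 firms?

With 4 symmetric Cournot firms, each firm's FOC gives 242 − 2.5q = 48.5, so q = 77.4, Q = 4·77.4 = 309.6, and P = 87.2.
Each firm's profit = (87.2 − 48.5)·77.4 − 480 = 2515.38.

π_i = 2515.38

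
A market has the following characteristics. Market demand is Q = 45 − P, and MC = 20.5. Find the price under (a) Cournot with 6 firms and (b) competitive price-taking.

Cournot: P = 24; Competition: P = 20.5

Inverting demand: P = 45 − Q.
With 6 symmetric Cournot firms, each firm's FOC gives 45 − 7q = 20.5, so q = 3.5, Q = 6·3.5 = 21, and P = 24.
Competitive firms price at marginal cost: P = 20.5, giving Q = 24.5.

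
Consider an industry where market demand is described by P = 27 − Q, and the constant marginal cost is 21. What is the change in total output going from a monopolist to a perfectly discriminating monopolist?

The monopolist equates marginal revenue to marginal cost: 27 − 2Q = 21, so Q = 3. From demand, P = 24.
A perfectly discriminating monopolist sells every unit with P(Q) ≥ MC(Q), so output equals the competitive quantity Q = 6. Each buyer pays their reservation price, so CS = 0 and the firm captures all surplus.
Change in total output: 6 − 3 = 3.

Total output rises by 3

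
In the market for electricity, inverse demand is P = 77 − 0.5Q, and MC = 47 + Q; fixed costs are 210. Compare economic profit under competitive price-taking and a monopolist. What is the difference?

Economic profit rises by 25

Under competition P = MC: 77 − 0.5Q = 47 + Q ⇒ Q = 20, P = 67.
Profit = 67·20 − (47·20 + ½·1·20²) − 210 = −10.
The monopolist equates marginal revenue to marginal cost: 77 − Q = 47 + Q, so Q = 15. From demand, P = 69.5.
Profit = 69.5·15 − (47·15 + ½·1·15²) − 210 = 15.
Change in economic profit: 15 − −10 = 25.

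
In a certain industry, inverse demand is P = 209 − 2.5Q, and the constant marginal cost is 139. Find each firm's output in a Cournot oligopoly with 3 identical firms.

With 3 symmetric Cournot firms, each firm's FOC gives 209 − 10q = 139, so q = 7, Q = 3·7 = 21, and P = 156.5.

q_i = 7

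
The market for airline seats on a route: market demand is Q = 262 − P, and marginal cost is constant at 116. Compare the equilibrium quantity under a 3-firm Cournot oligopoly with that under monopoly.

Cournot: Q = 109.5; Monopoly: Q = 73

Inverting demand: P = 262 − Q.
With 3 symmetric Cournot firms, each firm's FOC gives 262 − 4q = 116, so q = 36.5, Q = 3·36.5 = 109.5, and P = 152.5.
The monopolist equates marginal revenue to marginal cost: 262 − 2Q = 116, so Q = 73. From demand, P = 189.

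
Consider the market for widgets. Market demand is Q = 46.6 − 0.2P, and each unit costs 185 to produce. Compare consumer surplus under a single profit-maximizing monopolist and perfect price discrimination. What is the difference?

Inverting demand: P = 233 − 5Q.
A monopolist chooses Q where MR = MC. MR = 233 − 10Q; setting this equal to 185 gives Q = 4.8 and P = 209.
CS = ½·(233 − 209)·4.8 = 57.6.
A perfectly discriminating monopolist sells every unit with P(Q) ≥ MC(Q), so output equals the competitive quantity Q = 9.6. Each buyer pays their reservation price, so CS = 0 and the firm captures all surplus.
CS = 0.
Change in consumer surplus: 0 − 57.6 = −57.6.

CS falls by 57.6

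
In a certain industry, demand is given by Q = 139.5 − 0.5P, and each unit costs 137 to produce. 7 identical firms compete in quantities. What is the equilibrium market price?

P = 154.75

Inverting demand: P = 279 − 2Q.
Cournot with 7 identical firms: the symmetric best-response condition is 279 − 16q = 137. Each firm produces q = 8.875, total output Q = 62.125, price P = 154.75.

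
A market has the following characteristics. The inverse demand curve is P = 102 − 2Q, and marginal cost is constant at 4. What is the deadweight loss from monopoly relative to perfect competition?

DWL = 600.25

Perfect competition: P = MC = 4, so 102 − 2Q = 4 and Q = 49.
The monopolist equates marginal revenue to marginal cost: 102 − 4Q = 4, so Q = 24.5. From demand, P = 53.
DWL is the triangle between Q = 24.5 and Q = 49: ½·(49 − 24.5)·(53 − 4) = 600.25.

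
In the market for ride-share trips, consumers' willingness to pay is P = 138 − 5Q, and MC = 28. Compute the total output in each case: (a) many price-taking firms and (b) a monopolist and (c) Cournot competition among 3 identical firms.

Perfect competition: P = MC = 28, so 138 − 5Q = 28 and Q = 22.
The monopolist equates marginal revenue to marginal cost: 138 − 10Q = 28, so Q = 11. From demand, P = 83.
Cournot with 3 identical firms: the symmetric best-response condition is 138 − 20q = 28. Each firm produces q = 5.5, total output Q = 16.5, price P = 55.5.

Competition: Q = 22; Monopoly: Q = 11; Cournot: Q = 16.5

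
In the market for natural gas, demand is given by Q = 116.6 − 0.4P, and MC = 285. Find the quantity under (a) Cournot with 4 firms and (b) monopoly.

Inverting demand: P = 291.5 − 2.5Q.
With 4 symmetric Cournot firms, each firm's FOC gives 291.5 − 12.5q = 285, so q = 0.52, Q = 4·0.52 = 2.08, and P = 286.3.
The monopolist equates marginal revenue to marginal cost: 291.5 − 5Q = 285, so Q = 1.3. From demand, P = 288.25.

Cournot: Q = 2.08; Monopoly: Q = 1.3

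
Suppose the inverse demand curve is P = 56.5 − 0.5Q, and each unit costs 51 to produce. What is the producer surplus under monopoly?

The monopolist equates marginal revenue to marginal cost: 56.5 − Q = 51, so Q = 5.5. From demand, P = 53.75.
PS = (53.75 − 51)·5.5 = 15.125.

PS = 15.125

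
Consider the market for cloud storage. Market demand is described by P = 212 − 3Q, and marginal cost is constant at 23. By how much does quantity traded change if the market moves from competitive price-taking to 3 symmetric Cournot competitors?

Q falls by 15.75

Perfect competition: P = MC = 23, so 212 − 3Q = 23 and Q = 63.
With 3 symmetric Cournot firms, each firm's FOC gives 212 − 12q = 23, so q = 15.75, Q = 3·15.75 = 47.25, and P = 70.25.
Change in quantity traded: 47.25 − 63 = −15.75.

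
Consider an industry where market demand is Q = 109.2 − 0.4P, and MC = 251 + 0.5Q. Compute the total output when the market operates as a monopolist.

Inverting demand: P = 273 − 2.5Q.
The monopolist equates marginal revenue to marginal cost: 273 − 5Q = 251 + 0.5Q, so Q = 4. From demand, P = 263.

Q = 4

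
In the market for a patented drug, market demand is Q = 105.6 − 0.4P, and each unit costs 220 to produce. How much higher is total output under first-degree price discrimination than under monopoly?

Inverting demand: P = 264 − 2.5Q.
A monopolist chooses Q where MR = MC. MR = 264 − 5Q; setting this equal to 220 gives Q = 8.8 and P = 242.
A perfectly discriminating monopolist sells every unit with P(Q) ≥ MC(Q), so output equals the competitive quantity Q = 17.6. Each buyer pays their reservation price, so CS = 0 and the firm captures all surplus.
Change in total output: 17.6 − 8.8 = 8.8.

Total output rises by 8.8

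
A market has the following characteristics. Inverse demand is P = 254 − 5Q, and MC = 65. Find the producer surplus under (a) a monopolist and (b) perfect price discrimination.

The monopolist equates marginal revenue to marginal cost: 254 − 10Q = 65, so Q = 18.9. From demand, P = 159.5.
PS = (159.5 − 65)·18.9 = 1786.05.
A perfectly discriminating monopolist sells every unit with P(Q) ≥ MC(Q), so output equals the competitive quantity Q = 37.8. Each buyer pays their reservation price, so CS = 0 and the firm captures all surplus.
PS = ½·(254 − 65)·37.8 = 3572.1.

Monopoly: PS = 1786.05; Perfect PD: PS = 3572.1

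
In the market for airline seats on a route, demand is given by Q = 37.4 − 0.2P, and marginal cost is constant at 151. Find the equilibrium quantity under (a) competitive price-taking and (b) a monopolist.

Competition: Q = 7.2; Monopoly: Q = 3.6

Inverting demand: P = 187 − 5Q.
Competitive firms price at marginal cost: P = 151, giving Q = 7.2.
Monopoly sets MR = MC: 187 − 10Q = 151 ⇒ Q = 3.6, P = 187 − 5·3.6 = 169.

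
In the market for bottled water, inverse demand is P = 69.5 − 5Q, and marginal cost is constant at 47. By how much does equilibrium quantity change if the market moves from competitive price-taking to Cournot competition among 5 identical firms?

Q falls by 0.75

Perfect competition: P = MC = 47, so 69.5 − 5Q = 47 and Q = 4.5.
With 5 symmetric Cournot firms, each firm's FOC gives 69.5 − 30q = 47, so q = 0.75, Q = 5·0.75 = 3.75, and P = 50.75.
Change in equilibrium quantity: 3.75 − 4.5 = −0.75.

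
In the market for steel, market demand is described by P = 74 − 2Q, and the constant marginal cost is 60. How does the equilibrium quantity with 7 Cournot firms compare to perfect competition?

Cournot: Q = 6.125; Competition: Q = 7

In a 7-firm Cournot equilibrium, symmetry and the first-order condition give q = (74 − 60)/(16) = 0.875. So Q = 6.125 and P = 61.75.
Perfect competition: P = MC = 60, so 74 − 2Q = 60 and Q = 7.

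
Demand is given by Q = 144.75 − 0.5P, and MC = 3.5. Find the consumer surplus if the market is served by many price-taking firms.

CS = 20449

Inverting demand: P = 289.5 − 2Q.
Competitive firms price at marginal cost: P = 3.5, giving Q = 143.
CS = ½·(289.5 − 3.5)·143 = 20449.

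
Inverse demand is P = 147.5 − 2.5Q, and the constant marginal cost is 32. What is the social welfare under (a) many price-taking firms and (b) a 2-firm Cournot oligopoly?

Competition: TS = 2668.05; Cournot: TS = 2371.6

Competitive firms price at marginal cost: P = 32, giving Q = 46.2.
CS = ½·(147.5 − 32)·46.2 = 2668.05; PS = (32 − 32)·46.2 = 0; TS = 2668.05.
Cournot with 2 identical firms: the symmetric best-response condition is 147.5 − 7.5q = 32. Each firm produces q = 15.4, total output Q = 30.8, price P = 70.5.
CS = ½·(147.5 − 70.5)·30.8 = 1185.8; PS = (70.5 − 32)·30.8 = 1185.8; TS = 2371.6.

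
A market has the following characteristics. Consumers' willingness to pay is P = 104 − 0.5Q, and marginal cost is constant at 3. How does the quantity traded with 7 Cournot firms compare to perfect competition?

With 7 symmetric Cournot firms, each firm's FOC gives 104 − 4q = 3, so q = 25.25, Q = 7·25.25 = 176.75, and P = 15.625.
Competitive firms price at marginal cost: P = 3, giving Q = 202.

Cournot: Q = 176.75; Competition: Q = 202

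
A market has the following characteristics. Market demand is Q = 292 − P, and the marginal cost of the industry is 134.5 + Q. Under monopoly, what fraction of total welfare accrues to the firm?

PS/TS = 0.75

Inverting demand: P = 292 − Q.
A monopolist chooses Q where MR = MC. MR = 292 − 2Q; setting this equal to 134.5 + Q gives Q = 52.5 and P = 239.5.
CS = ½·(292 − 239.5)·52.5 = 1378.125.
PS = P·Q − VC(Q) = 239.5·52.5 − (134.5·52.5 + ½·1·52.5²) = 4134.375.
Share captured = PS/TS = 4134.375/5512.5 = 0.75.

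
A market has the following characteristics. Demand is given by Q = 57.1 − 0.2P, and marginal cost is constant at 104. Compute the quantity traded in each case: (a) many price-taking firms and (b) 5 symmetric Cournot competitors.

Competition: Q = 36.3; Cournot: Q = 30.25

Inverting demand: P = 285.5 − 5Q.
Under competition P = MC = 104, so Q = (285.5 − 104)/5 = 36.3.
Cournot with 5 identical firms: the symmetric best-response condition is 285.5 − 30q = 104. Each firm produces q = 6.05, total output Q = 30.25, price P = 134.25.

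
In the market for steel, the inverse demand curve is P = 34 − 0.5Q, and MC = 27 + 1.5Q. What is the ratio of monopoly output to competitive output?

Q_m/Q_c = 0.8

The monopolist equates marginal revenue to marginal cost: 34 − Q = 27 + 1.5Q, so Q = 2.8. From demand, P = 32.6.
Competitive equilibrium sets price equal to marginal cost: 34 − 0.5Q = 27 + 1.5Q, so Q = 3.5 and P = 32.25.
Ratio Q_m/Q_c = 2.8/3.5 = 0.8.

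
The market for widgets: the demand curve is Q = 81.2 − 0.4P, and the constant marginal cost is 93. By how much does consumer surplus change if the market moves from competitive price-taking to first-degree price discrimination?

Inverting demand: P = 203 − 2.5Q.
Competitive firms price at marginal cost: P = 93, giving Q = 44.
CS = ½·(203 − 93)·44 = 2420.
A perfectly discriminating monopolist sells every unit with P(Q) ≥ MC(Q), so output equals the competitive quantity Q = 44. Each buyer pays their reservation price, so CS = 0 and the firm captures all surplus.
CS = 0.
Change in consumer surplus: 0 − 2420 = −2420.

CS falls by 2420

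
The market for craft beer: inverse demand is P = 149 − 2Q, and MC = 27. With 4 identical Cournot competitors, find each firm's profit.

In a 4-firm Cournot equilibrium, symmetry and the first-order condition give q = (149 − 27)/(10) = 12.2. So Q = 48.8 and P = 51.4.
Each firm's profit = (51.4 − 27)·12.2 = 297.68.

π_i = 297.68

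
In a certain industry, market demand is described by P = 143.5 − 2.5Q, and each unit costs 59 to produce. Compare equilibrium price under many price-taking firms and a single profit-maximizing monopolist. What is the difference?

Equilibrium price rises by 42.25

Perfect competition: P = MC = 59, so 143.5 − 2.5Q = 59 and Q = 33.8.
Monopoly sets MR = MC: 143.5 − 5Q = 59 ⇒ Q = 16.9, P = 143.5 − 2.5·16.9 = 101.25.
Change in equilibrium price: 101.25 − 59 = 42.25.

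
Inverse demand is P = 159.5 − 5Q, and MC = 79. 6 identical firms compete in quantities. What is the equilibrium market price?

P = 90.5

Cournot with 6 identical firms: the symmetric best-response condition is 159.5 − 35q = 79. Each firm produces q = 2.3, total output Q = 13.8, price P = 90.5.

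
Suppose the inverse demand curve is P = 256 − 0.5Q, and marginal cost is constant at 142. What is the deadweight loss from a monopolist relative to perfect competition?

Competitive firms price at marginal cost: P = 142, giving Q = 228.
A monopolist chooses Q where MR = MC. MR = 256 − Q; setting this equal to 142 gives Q = 114 and P = 199.
DWL is the triangle between Q = 114 and Q = 228: ½·(228 − 114)·(199 − 142) = 3249.

DWL = 3249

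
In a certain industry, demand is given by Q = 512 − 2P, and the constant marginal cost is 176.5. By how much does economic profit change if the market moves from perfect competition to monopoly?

Inverting demand: P = 256 − 0.5Q.
Perfect competition: P = MC = 176.5, so 256 − 0.5Q = 176.5 and Q = 159.
Profit = (176.5 − 176.5)·159 = 0.
The monopolist equates marginal revenue to marginal cost: 256 − Q = 176.5, so Q = 79.5. From demand, P = 216.25.
Profit = (216.25 − 176.5)·79.5 = 3160.125.
Change in economic profit: 3160.125 − 0 = 3160.125.

π rises by 3160.125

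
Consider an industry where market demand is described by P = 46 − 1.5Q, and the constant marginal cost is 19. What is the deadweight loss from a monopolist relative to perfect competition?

DWL = 60.75

Perfect competition: P = MC = 19, so 46 − 1.5Q = 19 and Q = 18.
A monopolist chooses Q where MR = MC. MR = 46 − 3Q; setting this equal to 19 gives Q = 9 and P = 32.5.
DWL is the triangle between Q = 9 and Q = 18: ½·(18 − 9)·(32.5 − 19) = 60.75.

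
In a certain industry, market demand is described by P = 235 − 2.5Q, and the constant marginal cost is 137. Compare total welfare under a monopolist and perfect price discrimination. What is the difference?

TS rises by 480.2

A monopolist chooses Q where MR = MC. MR = 235 − 5Q; setting this equal to 137 gives Q = 19.6 and P = 186.
CS = ½·(235 − 186)·19.6 = 480.2; PS = (186 − 137)·19.6 = 960.4; TS = 1440.6.
Under first-degree price discrimination the firm charges each unit its demand price and produces up to where P = MC, i.e. Q = 39.2. Consumer surplus is zero; producer surplus equals total surplus.
TS = 1920.8 (equal to competitive TS).
Change in total welfare: 1920.8 − 1440.6 = 480.2.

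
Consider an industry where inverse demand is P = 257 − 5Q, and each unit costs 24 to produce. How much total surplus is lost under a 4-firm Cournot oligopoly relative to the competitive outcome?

DWL = 217.156

Perfect competition: P = MC = 24, so 257 − 5Q = 24 and Q = 46.6.
With 4 symmetric Cournot firms, each firm's FOC gives 257 − 25q = 24, so q = 9.32, Q = 4·9.32 = 37.28, and P = 70.6.
DWL is the triangle between Q = 37.28 and Q = 46.6: ½·(46.6 − 37.28)·(70.6 − 24) = 217.156.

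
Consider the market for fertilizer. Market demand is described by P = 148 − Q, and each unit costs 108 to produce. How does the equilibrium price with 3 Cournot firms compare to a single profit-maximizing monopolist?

In a 3-firm Cournot equilibrium, symmetry and the first-order condition give q = (148 − 108)/(4) = 10. So Q = 30 and P = 118.
A monopolist chooses Q where MR = MC. MR = 148 − 2Q; setting this equal to 108 gives Q = 20 and P = 128.

Cournot: P = 118; Monopoly: P = 128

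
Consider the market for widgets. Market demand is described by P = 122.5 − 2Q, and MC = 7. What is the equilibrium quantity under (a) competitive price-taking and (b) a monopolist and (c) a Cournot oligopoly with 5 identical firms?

Under competition P = MC = 7, so Q = (122.5 − 7)/2 = 57.75.
The monopolist equates marginal revenue to marginal cost: 122.5 − 4Q = 7, so Q = 28.875. From demand, P = 64.75.
In a 5-firm Cournot equilibrium, symmetry and the first-order condition give q = (122.5 − 7)/(12) = 9.625. So Q = 48.125 and P = 26.25.

Competition: Q = 57.75; Monopoly: Q = 28.875; Cournot: Q = 48.125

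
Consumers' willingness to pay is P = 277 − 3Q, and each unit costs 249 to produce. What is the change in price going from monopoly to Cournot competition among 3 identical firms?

A monopolist chooses Q where MR = MC. MR = 277 − 6Q; setting this equal to 249 gives Q = 14/3 and P = 263.
Cournot with 3 identical firms: the symmetric best-response condition is 277 − 12q = 249. Each firm produces q = 7/3, total output Q = 7, price P = 256.
Change in price: 256 − 263 = −7.

Price falls by 7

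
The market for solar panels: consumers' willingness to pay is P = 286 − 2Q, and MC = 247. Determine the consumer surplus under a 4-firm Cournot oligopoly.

In a 4-firm Cournot equilibrium, symmetry and the first-order condition give q = (286 − 247)/(10) = 3.9. So Q = 15.6 and P = 254.8.
CS = ½·(286 − 254.8)·15.6 = 243.36.

CS = 243.36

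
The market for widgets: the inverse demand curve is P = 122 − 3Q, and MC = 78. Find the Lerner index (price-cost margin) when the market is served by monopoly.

Lerner index = 0.22

Monopoly sets MR = MC: 122 − 6Q = 78 ⇒ Q = 22/3, P = 122 − 3·22/3 = 100.
Lerner index = (P − MC)/P = (100 − 78)/100 = 0.22.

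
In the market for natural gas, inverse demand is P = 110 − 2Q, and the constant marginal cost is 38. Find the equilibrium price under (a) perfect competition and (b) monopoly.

Competition: P = 38; Monopoly: P = 74

Competitive firms price at marginal cost: P = 38, giving Q = 36.
The monopolist equates marginal revenue to marginal cost: 110 − 4Q = 38, so Q = 18. From demand, P = 74.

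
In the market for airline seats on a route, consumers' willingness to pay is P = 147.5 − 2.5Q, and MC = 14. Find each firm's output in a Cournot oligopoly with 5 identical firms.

With 5 symmetric Cournot firms, each firm's FOC gives 147.5 − 15q = 14, so q = 8.9, Q = 5·8.9 = 44.5, and P = 36.25.

q_i = 8.9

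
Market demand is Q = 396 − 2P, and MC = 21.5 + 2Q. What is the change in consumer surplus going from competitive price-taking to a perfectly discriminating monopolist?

CS falls by 1246.09

Inverting demand: P = 198 − 0.5Q.
Competitive equilibrium sets price equal to marginal cost: 198 − 0.5Q = 21.5 + 2Q, so Q = 70.6 and P = 162.7.
CS = ½·(198 − 162.7)·70.6 = 1246.09.
With perfect price discrimination, output is the efficient level Q = 70.6 (where demand meets MC), but every buyer pays their willingness to pay: CS = 0 and PS = total surplus.
CS = 0.
Change in consumer surplus: 0 − 1246.09 = −1246.09.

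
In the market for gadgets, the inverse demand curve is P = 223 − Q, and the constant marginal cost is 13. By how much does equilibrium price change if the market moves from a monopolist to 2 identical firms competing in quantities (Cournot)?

A monopolist chooses Q where MR = MC. MR = 223 − 2Q; setting this equal to 13 gives Q = 105 and P = 118.
Cournot with 2 identical firms: the symmetric best-response condition is 223 − 3q = 13. Each firm produces q = 70, total output Q = 140, price P = 83.
Change in equilibrium price: 83 − 118 = −35.

Equilibrium price falls by 35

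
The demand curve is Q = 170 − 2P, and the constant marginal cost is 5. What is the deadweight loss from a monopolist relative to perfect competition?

DWL = 1600

Inverting demand: P = 85 − 0.5Q.
Competitive firms price at marginal cost: P = 5, giving Q = 160.
The monopolist equates marginal revenue to marginal cost: 85 − Q = 5, so Q = 80. From demand, P = 45.
DWL is the triangle between Q = 80 and Q = 160: ½·(160 − 80)·(45 − 5) = 1600.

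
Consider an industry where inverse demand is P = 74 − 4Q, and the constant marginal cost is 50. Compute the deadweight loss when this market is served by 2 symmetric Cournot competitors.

DWL = 8

Under competition P = MC = 50, so Q = (74 − 50)/4 = 6.
With 2 symmetric Cournot firms, each firm's FOC gives 74 − 12q = 50, so q = 2, Q = 2·2 = 4, and P = 58.
DWL is the triangle between Q = 4 and Q = 6: ½·(6 − 4)·(58 − 50) = 8.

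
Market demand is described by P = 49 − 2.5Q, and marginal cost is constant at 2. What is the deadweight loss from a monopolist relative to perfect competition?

Perfect competition: P = MC = 2, so 49 − 2.5Q = 2 and Q = 18.8.
A monopolist chooses Q where MR = MC. MR = 49 − 5Q; setting this equal to 2 gives Q = 9.4 and P = 25.5.
DWL is the triangle between Q = 9.4 and Q = 18.8: ½·(18.8 − 9.4)·(25.5 − 2) = 110.45.

DWL = 110.45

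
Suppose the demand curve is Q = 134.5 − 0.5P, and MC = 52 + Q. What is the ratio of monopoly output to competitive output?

Inverting demand: P = 269 − 2Q.
The monopolist equates marginal revenue to marginal cost: 269 − 4Q = 52 + Q, so Q = 43.4. From demand, P = 182.2.
Competitive equilibrium sets price equal to marginal cost: 269 − 2Q = 52 + Q, so Q = 217/3 and P = 373/3.
Ratio Q_m/Q_c = 43.4/(217/3) = 0.6.

Q_m/Q_c = 0.6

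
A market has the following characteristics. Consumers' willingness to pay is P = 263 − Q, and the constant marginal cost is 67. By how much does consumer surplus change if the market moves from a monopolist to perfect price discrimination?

Monopoly sets MR = MC: 263 − 2Q = 67 ⇒ Q = 98, P = 263 − 98 = 165.
CS = ½·(263 − 165)·98 = 4802.
Under first-degree price discrimination the firm charges each unit its demand price and produces up to where P = MC, i.e. Q = 196. Consumer surplus is zero; producer surplus equals total surplus.
CS = 0.
Change in consumer surplus: 0 − 4802 = −4802.

Consumer surplus falls by 4802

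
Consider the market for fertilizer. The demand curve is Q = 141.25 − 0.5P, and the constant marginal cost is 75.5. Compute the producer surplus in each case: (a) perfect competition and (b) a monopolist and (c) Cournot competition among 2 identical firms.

Competition: PS = 0; Monopoly: PS = 5356.125; Cournot: PS = 4761

Inverting demand: P = 282.5 − 2Q.
Under competition P = MC = 75.5, so Q = (282.5 − 75.5)/2 = 103.5.
PS = (75.5 − 75.5)·103.5 = 0.
A monopolist chooses Q where MR = MC. MR = 282.5 − 4Q; setting this equal to 75.5 gives Q = 51.75 and P = 179.
PS = (179 − 75.5)·51.75 = 5356.125.
Cournot with 2 identical firms: the symmetric best-response condition is 282.5 − 6q = 75.5. Each firm produces q = 34.5, total output Q = 69, price P = 144.5.
PS = (144.5 − 75.5)·69 = 4761.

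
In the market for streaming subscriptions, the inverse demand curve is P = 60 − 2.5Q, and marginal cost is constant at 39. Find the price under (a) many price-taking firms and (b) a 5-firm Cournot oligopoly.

Competitive firms price at marginal cost: P = 39, giving Q = 8.4.
Cournot with 5 identical firms: the symmetric best-response condition is 60 − 15q = 39. Each firm produces q = 1.4, total output Q = 7, price P = 42.5.

Competition: P = 39; Cournot: P = 42.5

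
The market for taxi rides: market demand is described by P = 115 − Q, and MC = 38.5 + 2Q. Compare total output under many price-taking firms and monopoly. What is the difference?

Total output falls by 6.375

Competitive equilibrium sets price equal to marginal cost: 115 − Q = 38.5 + 2Q, so Q = 25.5 and P = 89.5.
The monopolist equates marginal revenue to marginal cost: 115 − 2Q = 38.5 + 2Q, so Q = 19.125. From demand, P = 95.875.
Change in total output: 19.125 − 25.5 = −6.375.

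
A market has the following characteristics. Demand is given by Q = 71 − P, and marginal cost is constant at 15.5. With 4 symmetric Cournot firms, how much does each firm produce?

Inverting demand: P = 71 − Q.
Cournot with 4 identical firms: the symmetric best-response condition is 71 − 5q = 15.5. Each firm produces q = 11.1, total output Q = 44.4, price P = 26.6.

q_i = 11.1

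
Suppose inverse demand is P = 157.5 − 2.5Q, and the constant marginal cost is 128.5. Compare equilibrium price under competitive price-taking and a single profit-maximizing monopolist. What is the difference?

Under competition P = MC = 128.5, so Q = (157.5 − 128.5)/2.5 = 11.6.
A monopolist chooses Q where MR = MC. MR = 157.5 − 5Q; setting this equal to 128.5 gives Q = 5.8 and P = 143.
Change in equilibrium price: 143 − 128.5 = 14.5.

Equilibrium price rises by 14.5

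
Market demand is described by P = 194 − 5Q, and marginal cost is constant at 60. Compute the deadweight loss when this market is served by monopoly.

DWL = 448.9

Under competition P = MC = 60, so Q = (194 − 60)/5 = 26.8.
Monopoly sets MR = MC: 194 − 10Q = 60 ⇒ Q = 13.4, P = 194 − 5·13.4 = 127.
DWL is the triangle between Q = 13.4 and Q = 26.8: ½·(26.8 − 13.4)·(127 − 60) = 448.9.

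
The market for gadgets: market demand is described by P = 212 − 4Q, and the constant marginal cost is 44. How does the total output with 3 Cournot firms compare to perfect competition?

Cournot with 3 identical firms: the symmetric best-response condition is 212 − 16q = 44. Each firm produces q = 10.5, total output Q = 31.5, price P = 86.
Competitive firms price at marginal cost: P = 44, giving Q = 42.

Cournot: Q = 31.5; Competition: Q = 42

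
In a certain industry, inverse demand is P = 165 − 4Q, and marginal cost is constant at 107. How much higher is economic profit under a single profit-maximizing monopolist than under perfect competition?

Under competition P = MC = 107, so Q = (165 − 107)/4 = 14.5.
Profit = (107 − 107)·14.5 = 0.
Monopoly sets MR = MC: 165 − 8Q = 107 ⇒ Q = 7.25, P = 165 − 4·7.25 = 136.
Profit = (136 − 107)·7.25 = 210.25.
Change in economic profit: 210.25 − 0 = 210.25.

Economic profit rises by 210.25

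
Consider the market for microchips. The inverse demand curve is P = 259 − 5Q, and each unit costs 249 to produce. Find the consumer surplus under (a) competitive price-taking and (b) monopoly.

Perfect competition: P = MC = 249, so 259 − 5Q = 249 and Q = 2.
CS = ½·(259 − 249)·2 = 10.
Monopoly sets MR = MC: 259 − 10Q = 249 ⇒ Q = 1, P = 259 − 5·1 = 254.
CS = ½·(259 − 254)·1 = 2.5.

Competition: CS = 10; Monopoly: CS = 2.5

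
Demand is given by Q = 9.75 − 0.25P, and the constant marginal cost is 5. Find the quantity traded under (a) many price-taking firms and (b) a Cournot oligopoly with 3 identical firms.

Competition: Q = 8.5; Cournot: Q = 6.375

Inverting demand: P = 39 − 4Q.
Under competition P = MC = 5, so Q = (39 − 5)/4 = 8.5.
In a 3-firm Cournot equilibrium, symmetry and the first-order condition give q = (39 − 5)/(16) = 2.125. So Q = 6.375 and P = 13.5.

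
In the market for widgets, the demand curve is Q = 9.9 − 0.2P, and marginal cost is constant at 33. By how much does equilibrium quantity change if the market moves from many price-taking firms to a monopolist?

Q falls by 1.65

Inverting demand: P = 49.5 − 5Q.
Perfect competition: P = MC = 33, so 49.5 − 5Q = 33 and Q = 3.3.
The monopolist equates marginal revenue to marginal cost: 49.5 − 10Q = 33, so Q = 1.65. From demand, P = 41.25.
Change in equilibrium quantity: 1.65 − 3.3 = −1.65.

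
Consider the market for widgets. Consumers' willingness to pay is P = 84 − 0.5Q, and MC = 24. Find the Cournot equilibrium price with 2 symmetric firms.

P = 44

With 2 symmetric Cournot firms, each firm's FOC gives 84 − 1.5q = 24, so q = 40, Q = 2·40 = 80, and P = 44.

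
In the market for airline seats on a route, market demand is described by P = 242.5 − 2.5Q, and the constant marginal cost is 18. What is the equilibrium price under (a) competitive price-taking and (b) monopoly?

Perfect competition: P = MC = 18, so 242.5 − 2.5Q = 18 and Q = 89.8.
Monopoly sets MR = MC: 242.5 − 5Q = 18 ⇒ Q = 44.9, P = 242.5 − 2.5·44.9 = 130.25.

Competition: P = 18; Monopoly: P = 130.25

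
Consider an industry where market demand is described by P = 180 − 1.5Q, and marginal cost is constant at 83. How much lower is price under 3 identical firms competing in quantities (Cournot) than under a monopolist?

The monopolist equates marginal revenue to marginal cost: 180 − 3Q = 83, so Q = 97/3. From demand, P = 131.5.
In a 3-firm Cournot equilibrium, symmetry and the first-order condition give q = (180 − 83)/(6) = 97/6. So Q = 48.5 and P = 107.25.
Change in price: 107.25 − 131.5 = −24.25.

Price falls by 24.25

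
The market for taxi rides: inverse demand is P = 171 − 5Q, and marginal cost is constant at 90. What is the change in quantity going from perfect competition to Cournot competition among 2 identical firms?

Q falls by 5.4

Perfect competition: P = MC = 90, so 171 − 5Q = 90 and Q = 16.2.
In a 2-firm Cournot equilibrium, symmetry and the first-order condition give q = (171 − 90)/(15) = 5.4. So Q = 10.8 and P = 117.
Change in quantity: 10.8 − 16.2 = −5.4.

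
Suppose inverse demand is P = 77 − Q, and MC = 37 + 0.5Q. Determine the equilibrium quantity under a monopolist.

Q = 16

The monopolist equates marginal revenue to marginal cost: 77 − 2Q = 37 + 0.5Q, so Q = 16. From demand, P = 61.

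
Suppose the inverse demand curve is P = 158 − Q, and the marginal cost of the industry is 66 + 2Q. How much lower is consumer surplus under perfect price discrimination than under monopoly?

Monopoly sets MR = MC: 158 − 2Q = 66 + 2Q ⇒ Q = 23, P = 158 − 23 = 135.
CS = ½·(158 − 135)·23 = 264.5.
A perfectly discriminating monopolist sells every unit with P(Q) ≥ MC(Q), so output equals the competitive quantity Q = 92/3. Each buyer pays their reservation price, so CS = 0 and the firm captures all surplus.
CS = 0.
Change in consumer surplus: 0 − 264.5 = −264.5.

Consumer surplus falls by 264.5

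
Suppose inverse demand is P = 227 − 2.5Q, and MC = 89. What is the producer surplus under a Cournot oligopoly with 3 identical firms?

With 3 symmetric Cournot firms, each firm's FOC gives 227 − 10q = 89, so q = 13.8, Q = 3·13.8 = 41.4, and P = 123.5.
PS = (123.5 − 89)·41.4 = 1428.3.

PS = 1428.3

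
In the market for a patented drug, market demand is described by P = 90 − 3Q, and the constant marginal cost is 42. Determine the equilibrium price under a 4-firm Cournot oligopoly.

In a 4-firm Cournot equilibrium, symmetry and the first-order condition give q = (90 − 42)/(15) = 3.2. So Q = 12.8 and P = 51.6.

P = 51.6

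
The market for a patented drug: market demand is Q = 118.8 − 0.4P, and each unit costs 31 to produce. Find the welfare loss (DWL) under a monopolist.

DWL = 3537.8

Inverting demand: P = 297 − 2.5Q.
Competitive firms price at marginal cost: P = 31, giving Q = 106.4.
The monopolist equates marginal revenue to marginal cost: 297 − 5Q = 31, so Q = 53.2. From demand, P = 164.
DWL is the triangle between Q = 53.2 and Q = 106.4: ½·(106.4 − 53.2)·(164 − 31) = 3537.8.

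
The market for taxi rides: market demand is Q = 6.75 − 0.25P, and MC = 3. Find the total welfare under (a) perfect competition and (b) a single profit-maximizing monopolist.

Inverting demand: P = 27 − 4Q.
Competitive firms price at marginal cost: P = 3, giving Q = 6.
CS = ½·(27 − 3)·6 = 72; PS = (3 − 3)·6 = 0; TS = 72.
The monopolist equates marginal revenue to marginal cost: 27 − 8Q = 3, so Q = 3. From demand, P = 15.
CS = ½·(27 − 15)·3 = 18; PS = (15 − 3)·3 = 36; TS = 54.

Competition: TS = 72; Monopoly: TS = 54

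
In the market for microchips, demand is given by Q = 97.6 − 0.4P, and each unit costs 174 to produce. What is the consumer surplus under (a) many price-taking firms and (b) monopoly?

Competition: CS = 980; Monopoly: CS = 245

Inverting demand: P = 244 − 2.5Q.
Competitive firms price at marginal cost: P = 174, giving Q = 28.
CS = ½·(244 − 174)·28 = 980.
Monopoly sets MR = MC: 244 − 5Q = 174 ⇒ Q = 14, P = 244 − 2.5·14 = 209.
CS = ½·(244 − 209)·14 = 245.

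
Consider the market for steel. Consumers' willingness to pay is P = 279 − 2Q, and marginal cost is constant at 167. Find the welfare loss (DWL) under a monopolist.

DWL = 784

Under competition P = MC = 167, so Q = (279 − 167)/2 = 56.
Monopoly sets MR = MC: 279 − 4Q = 167 ⇒ Q = 28, P = 279 − 2·28 = 223.
DWL is the triangle between Q = 28 and Q = 56: ½·(56 − 28)·(223 − 167) = 784.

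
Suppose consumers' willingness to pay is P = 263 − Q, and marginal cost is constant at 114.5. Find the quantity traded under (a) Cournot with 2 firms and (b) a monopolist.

Cournot with 2 identical firms: the symmetric best-response condition is 263 − 3q = 114.5. Each firm produces q = 49.5, total output Q = 99, price P = 164.
The monopolist equates marginal revenue to marginal cost: 263 − 2Q = 114.5, so Q = 74.25. From demand, P = 188.75.

Cournot: Q = 99; Monopoly: Q = 74.25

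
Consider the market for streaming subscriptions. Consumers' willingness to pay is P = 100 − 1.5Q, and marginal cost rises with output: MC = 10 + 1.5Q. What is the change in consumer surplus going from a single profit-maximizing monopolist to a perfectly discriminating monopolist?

Consumer surplus falls by 300

A monopolist chooses Q where MR = MC. MR = 100 − 3Q; setting this equal to 10 + 1.5Q gives Q = 20 and P = 70.
CS = ½·(100 − 70)·20 = 300.
A perfectly discriminating monopolist sells every unit with P(Q) ≥ MC(Q), so output equals the competitive quantity Q = 30. Each buyer pays their reservation price, so CS = 0 and the firm captures all surplus.
CS = 0.
Change in consumer surplus: 0 − 300 = −300.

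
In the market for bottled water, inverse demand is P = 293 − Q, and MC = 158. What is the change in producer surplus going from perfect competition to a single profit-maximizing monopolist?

Competitive firms price at marginal cost: P = 158, giving Q = 135.
PS = (158 − 158)·135 = 0.
The monopolist equates marginal revenue to marginal cost: 293 − 2Q = 158, so Q = 67.5. From demand, P = 225.5.
PS = (225.5 − 158)·67.5 = 4556.25.
Change in producer surplus: 4556.25 − 0 = 4556.25.

PS rises by 4556.25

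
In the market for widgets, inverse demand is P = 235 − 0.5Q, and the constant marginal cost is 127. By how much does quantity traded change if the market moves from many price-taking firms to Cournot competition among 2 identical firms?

Under competition P = MC = 127, so Q = (235 − 127)/0.5 = 216.
With 2 symmetric Cournot firms, each firm's FOC gives 235 − 1.5q = 127, so q = 72, Q = 2·72 = 144, and P = 163.
Change in quantity traded: 144 − 216 = −72.

Quantity traded falls by 72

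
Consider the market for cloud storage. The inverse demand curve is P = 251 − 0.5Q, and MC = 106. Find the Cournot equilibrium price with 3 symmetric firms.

Cournot with 3 identical firms: the symmetric best-response condition is 251 − 2q = 106. Each firm produces q = 72.5, total output Q = 217.5, price P = 142.25.

P = 142.25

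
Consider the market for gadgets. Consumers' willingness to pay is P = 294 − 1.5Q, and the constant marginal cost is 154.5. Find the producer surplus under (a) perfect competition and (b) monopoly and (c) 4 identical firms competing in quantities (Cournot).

Competition: PS = 0; Monopoly: PS = 3243.375; Cournot: PS = 2075.76

Under competition P = MC = 154.5, so Q = (294 − 154.5)/1.5 = 93.
PS = (154.5 − 154.5)·93 = 0.
A monopolist chooses Q where MR = MC. MR = 294 − 3Q; setting this equal to 154.5 gives Q = 46.5 and P = 224.25.
PS = (224.25 − 154.5)·46.5 = 3243.375.
In a 4-firm Cournot equilibrium, symmetry and the first-order condition give q = (294 − 154.5)/(7.5) = 18.6. So Q = 74.4 and P = 182.4.
PS = (182.4 − 154.5)·74.4 = 2075.76.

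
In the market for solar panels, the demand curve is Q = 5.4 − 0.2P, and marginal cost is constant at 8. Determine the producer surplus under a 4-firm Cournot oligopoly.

PS = 11.552

Inverting demand: P = 27 − 5Q.
With 4 symmetric Cournot firms, each firm's FOC gives 27 − 25q = 8, so q = 0.76, Q = 4·0.76 = 3.04, and P = 11.8.
PS = (11.8 − 8)·3.04 = 11.552.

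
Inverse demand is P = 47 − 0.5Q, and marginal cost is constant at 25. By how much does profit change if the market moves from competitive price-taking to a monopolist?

Perfect competition: P = MC = 25, so 47 − 0.5Q = 25 and Q = 44.
Profit = (25 − 25)·44 = 0.
The monopolist equates marginal revenue to marginal cost: 47 − Q = 25, so Q = 22. From demand, P = 36.
Profit = (36 − 25)·22 = 242.
Change in profit: 242 − 0 = 242.

π rises by 242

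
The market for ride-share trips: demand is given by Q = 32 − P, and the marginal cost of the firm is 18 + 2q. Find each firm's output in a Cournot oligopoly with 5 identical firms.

Inverting demand: P = 32 − Q.
Cournot with 5 identical firms: the symmetric best-response condition is 32 − 6q = 18 + 2q. Each firm produces q = 1.75, total output Q = 8.75, price P = 23.25.

q_i = 1.75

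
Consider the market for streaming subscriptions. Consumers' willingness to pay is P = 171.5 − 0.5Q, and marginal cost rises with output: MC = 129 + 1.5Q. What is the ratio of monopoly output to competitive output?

Q_m/Q_c = 0.8

The monopolist equates marginal revenue to marginal cost: 171.5 − Q = 129 + 1.5Q, so Q = 17. From demand, P = 163.
Competitive equilibrium sets price equal to marginal cost: 171.5 − 0.5Q = 129 + 1.5Q, so Q = 21.25 and P = 160.875.
Ratio Q_m/Q_c = 17/21.25 = 0.8.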